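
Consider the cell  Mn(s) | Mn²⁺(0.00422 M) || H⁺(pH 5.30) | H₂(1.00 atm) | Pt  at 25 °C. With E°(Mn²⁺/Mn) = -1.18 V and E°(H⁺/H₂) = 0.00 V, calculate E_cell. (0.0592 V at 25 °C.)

The hydrogen couple is the cathode, so E°_cell = 1.18 V; n = 2.
[H⁺] = 10^(−5.30) = 5 × 10^-6 M, and Q = [Mn²⁺]·P(H₂) / [H⁺]^2 = 1.68 × 10^8.
E = E° − (0.0592/2) log Q = 1.18 − (0.0592/2)(8.225) = 0.937 V.

0.94 V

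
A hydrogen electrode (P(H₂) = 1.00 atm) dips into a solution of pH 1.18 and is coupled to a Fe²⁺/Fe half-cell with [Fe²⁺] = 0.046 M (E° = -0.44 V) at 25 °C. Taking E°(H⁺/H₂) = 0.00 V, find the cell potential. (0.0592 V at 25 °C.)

0.41 V

The hydrogen couple is the cathode, so E°_cell = 0.44 V; n = 2.
[H⁺] = 10^(−1.18) = 0.066 M, and Q = [Fe²⁺]·P(H₂) / [H⁺]^2 = 10.5.
E = E° − (0.0592/2) log Q = 0.44 − (0.0592/2)(1.023) = 0.410 V.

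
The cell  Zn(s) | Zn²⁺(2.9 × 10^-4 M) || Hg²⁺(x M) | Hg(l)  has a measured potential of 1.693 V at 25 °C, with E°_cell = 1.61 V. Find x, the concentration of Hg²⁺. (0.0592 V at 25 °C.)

0.18 M

From the Nernst equation, log Q = n(E° − E)/0.0592 = 2(1.61 − 1.693)/0.0592 = -2.804, so Q = 0.00157.
With Q = [Zn²⁺]/[Hg²⁺] and the known concentrations, [Hg²⁺] in the denominator gives [Hg²⁺] = 0.18 M.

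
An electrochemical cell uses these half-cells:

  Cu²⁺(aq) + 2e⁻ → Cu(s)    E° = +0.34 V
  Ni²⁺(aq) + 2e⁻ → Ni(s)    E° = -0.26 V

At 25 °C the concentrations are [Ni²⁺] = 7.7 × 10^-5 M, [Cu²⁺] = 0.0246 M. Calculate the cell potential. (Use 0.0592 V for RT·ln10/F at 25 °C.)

0.674 V

The Cu²⁺/Cu couple has the higher reduction potential and acts as the cathode, so E°_cell = +0.34 − (-0.26) = 0.60 V.
Balancing electrons gives n = 2; the reaction quotient is Q = [Ni²⁺]/[Cu²⁺] = 0.00313.
At 25 °C, E = E° − (0.0592/n) log Q = 0.60 − (0.0592/2)(-2.504) = 0.600 + 0.074 = 0.674 V.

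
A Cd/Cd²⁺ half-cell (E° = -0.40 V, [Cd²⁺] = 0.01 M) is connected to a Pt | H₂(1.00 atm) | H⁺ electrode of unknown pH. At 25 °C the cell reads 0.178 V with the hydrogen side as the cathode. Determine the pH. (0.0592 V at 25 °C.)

E°_cell = 0.40 V and n = 2.
log Q = n(E° − E)/0.0592 = 2×(0.40 − 0.178)/0.0592 = 7.500.
With Q = [Cd²⁺]·P(H₂) / [H⁺]^2, solving for [H⁺] gives log[H⁺] = -4.750, so pH = 4.75.

pH = 4.75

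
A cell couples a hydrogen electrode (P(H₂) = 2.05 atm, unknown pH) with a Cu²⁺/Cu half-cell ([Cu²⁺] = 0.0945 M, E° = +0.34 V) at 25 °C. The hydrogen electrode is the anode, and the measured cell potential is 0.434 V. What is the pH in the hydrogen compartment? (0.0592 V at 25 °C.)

E°_cell = 0.34 V and n = 2.
log Q = n(E° − E)/0.0592 = 2×(0.34 − 0.434)/0.0592 = -3.176.
With Q = [H⁺]^2 / ([Cu²⁺]·P(H₂)), solving for [H⁺] gives log[H⁺] = -1.944, so pH = 1.94.

pH = 1.94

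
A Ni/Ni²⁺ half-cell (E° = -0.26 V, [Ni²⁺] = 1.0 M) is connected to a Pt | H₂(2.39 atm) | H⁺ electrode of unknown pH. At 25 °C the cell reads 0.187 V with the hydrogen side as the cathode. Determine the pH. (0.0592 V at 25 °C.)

E°_cell = 0.26 V and n = 2.
log Q = n(E° − E)/0.0592 = 2×(0.26 − 0.187)/0.0592 = 2.466.
With Q = [Ni²⁺]·P(H₂) / [H⁺]^2, solving for [H⁺] gives log[H⁺] = -1.044, so pH = 1.04.

pH = 1.04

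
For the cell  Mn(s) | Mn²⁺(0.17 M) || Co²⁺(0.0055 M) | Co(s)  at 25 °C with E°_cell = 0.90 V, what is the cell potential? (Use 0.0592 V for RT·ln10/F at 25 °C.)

0.856 V

Balancing electrons gives n = 2; the reaction quotient is Q = [Mn²⁺]/[Co²⁺] = 30.9.
At 25 °C, E = E° − (0.0592/n) log Q = 0.90 − (0.0592/2)(1.490) = 0.900 − 0.044 = 0.856 V.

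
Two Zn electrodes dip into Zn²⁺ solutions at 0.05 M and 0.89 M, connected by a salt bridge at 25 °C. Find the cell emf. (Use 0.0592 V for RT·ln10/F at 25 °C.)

Both half-cells are Zn²⁺/Zn, so E°_cell = 0. The concentrated side is the cathode; the cell reaction moves Zn²⁺ from high to low concentration with n = 2.
Q = [Zn²⁺]_dilute/[Zn²⁺]_conc = 0.05/0.89 = 0.0562.
E = 0 − (0.0592/2) log Q = −(0.0592/2)(-1.250) = 0.0370 V.

0.037 V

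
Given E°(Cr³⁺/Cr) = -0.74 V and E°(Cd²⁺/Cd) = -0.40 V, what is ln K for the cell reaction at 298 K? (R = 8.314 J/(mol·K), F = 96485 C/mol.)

ln K = 79.4

E°_cell = -0.40 − (-0.74) = 0.34 V, with n = 6 electrons transferred.
At equilibrium E = 0, so the Nernst equation gives ln K = nFE°/RT = (6)(96485)(0.34)/((8.314)(298)) = 79.44.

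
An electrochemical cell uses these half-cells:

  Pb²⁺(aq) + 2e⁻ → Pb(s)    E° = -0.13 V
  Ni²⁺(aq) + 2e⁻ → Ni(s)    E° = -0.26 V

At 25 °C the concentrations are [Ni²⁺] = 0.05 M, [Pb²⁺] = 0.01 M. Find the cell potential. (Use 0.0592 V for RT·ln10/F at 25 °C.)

0.109 V

The Pb²⁺/Pb couple has the higher reduction potential and acts as the cathode, so E°_cell = -0.13 − (-0.26) = 0.13 V.
Balancing electrons gives n = 2; the reaction quotient is Q = [Ni²⁺]/[Pb²⁺] = 5.00.
At 25 °C, E = E° − (0.0592/n) log Q = 0.13 − (0.0592/2)(0.699) = 0.130 − 0.021 = 0.109 V.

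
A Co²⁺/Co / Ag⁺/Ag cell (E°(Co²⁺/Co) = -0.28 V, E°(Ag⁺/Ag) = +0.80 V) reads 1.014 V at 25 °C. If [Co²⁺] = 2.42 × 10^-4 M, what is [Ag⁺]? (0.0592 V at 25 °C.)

From the Nernst equation, log Q = n(E° − E)/0.0592 = 2(1.08 − 1.014)/0.0592 = 2.230, so Q = 170.
With Q = [Co²⁺]/[Ag⁺]^2 and the known concentrations, [Ag⁺]^2 in the denominator gives [Ag⁺] = 0.0012 M.

0.0012 M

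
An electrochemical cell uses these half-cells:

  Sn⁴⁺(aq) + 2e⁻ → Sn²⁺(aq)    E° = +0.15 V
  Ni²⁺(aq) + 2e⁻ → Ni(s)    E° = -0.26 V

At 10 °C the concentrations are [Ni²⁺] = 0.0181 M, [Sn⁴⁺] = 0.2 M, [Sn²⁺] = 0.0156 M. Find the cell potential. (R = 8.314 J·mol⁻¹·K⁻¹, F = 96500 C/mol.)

0.490 V

The Sn⁴⁺/Sn²⁺ couple has the higher reduction potential and acts as the cathode, so E°_cell = +0.15 − (-0.26) = 0.41 V.
Balancing electrons gives n = 2; the reaction quotient is Q = [Ni²⁺]·[Sn²⁺]/[Sn⁴⁺] = 0.00141.
E = E° − (RT/nF) ln Q = 0.41 − (8.314×283)/(2×96500) × (-6.563) = 0.410 + 0.080 = 0.490 V.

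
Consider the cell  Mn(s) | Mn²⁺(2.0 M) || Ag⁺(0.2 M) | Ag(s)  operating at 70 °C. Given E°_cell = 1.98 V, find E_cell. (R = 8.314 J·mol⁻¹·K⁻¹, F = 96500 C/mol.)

Balancing electrons gives n = 2; the reaction quotient is Q = [Mn²⁺]/[Ag⁺]^2 = 50.0.
E = E° − (RT/nF) ln Q = 1.98 − (8.314×343)/(2×96500) × (3.912) = 1.980 − 0.058 = 1.922 V.

1.92 V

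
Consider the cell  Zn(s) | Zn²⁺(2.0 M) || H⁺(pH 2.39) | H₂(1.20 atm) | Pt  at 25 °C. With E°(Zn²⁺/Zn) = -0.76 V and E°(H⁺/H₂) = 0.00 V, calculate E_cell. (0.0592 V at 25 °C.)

0.61 V

The hydrogen couple is the cathode, so E°_cell = 0.76 V; n = 2.
[H⁺] = 10^(−2.39) = 0.0041 M, and Q = [Zn²⁺]·P(H₂) / [H⁺]^2 = 1.45 × 10^5.
E = E° − (0.0592/2) log Q = 0.76 − (0.0592/2)(5.160) = 0.607 V.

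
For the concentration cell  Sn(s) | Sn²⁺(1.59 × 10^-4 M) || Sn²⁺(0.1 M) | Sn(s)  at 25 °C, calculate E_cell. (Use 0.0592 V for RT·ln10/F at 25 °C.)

0.083 V

Both half-cells are Sn²⁺/Sn, so E°_cell = 0. The concentrated side is the cathode; the cell reaction moves Sn²⁺ from high to low concentration with n = 2.
Q = [Sn²⁺]_dilute/[Sn²⁺]_conc = 1.59 × 10^-4/0.1 = 0.00159.
E = 0 − (0.0592/2) log Q = −(0.0592/2)(-2.799) = 0.0829 V.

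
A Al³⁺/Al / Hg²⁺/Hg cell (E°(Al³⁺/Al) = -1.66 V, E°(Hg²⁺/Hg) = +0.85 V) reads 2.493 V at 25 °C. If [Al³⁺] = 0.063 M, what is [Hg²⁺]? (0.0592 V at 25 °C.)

From the Nernst equation, log Q = n(E° − E)/0.0592 = 6(2.51 − 2.493)/0.0592 = 1.723, so Q = 52.8.
With Q = [Al³⁺]^2/[Hg²⁺]^3 and the known concentrations, [Hg²⁺]^3 in the denominator gives [Hg²⁺] = 0.042 M.

0.042 M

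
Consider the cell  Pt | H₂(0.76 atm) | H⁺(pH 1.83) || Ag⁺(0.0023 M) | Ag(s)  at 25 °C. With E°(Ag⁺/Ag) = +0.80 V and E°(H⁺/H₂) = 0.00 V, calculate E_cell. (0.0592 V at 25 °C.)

0.75 V

The Ag⁺/Ag couple is the cathode, so E°_cell = 0.80 V; n = 2.
[H⁺] = 10^(−1.83) = 0.015 M, and Q = [H⁺]^2 / ([Ag⁺]^2·P(H₂)) = 54.4.
E = E° − (0.0592/2) log Q = 0.80 − (0.0592/2)(1.736) = 0.749 V.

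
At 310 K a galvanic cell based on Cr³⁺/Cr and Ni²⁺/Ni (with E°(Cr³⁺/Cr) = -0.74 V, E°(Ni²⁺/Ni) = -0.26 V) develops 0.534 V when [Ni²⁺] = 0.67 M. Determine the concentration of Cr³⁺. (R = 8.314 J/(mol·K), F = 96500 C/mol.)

0.0013 M

From the Nernst equation, ln Q = nF(E° − E)/RT = 6×96500×(0.48 − 0.534)/(8.314×310) = -12.131, so Q = 5.39 × 10^-6.
With Q = [Cr³⁺]^2/[Ni²⁺]^3 and the known concentrations, [Cr³⁺]^2 in the numerator gives [Cr³⁺] = 0.0013 M.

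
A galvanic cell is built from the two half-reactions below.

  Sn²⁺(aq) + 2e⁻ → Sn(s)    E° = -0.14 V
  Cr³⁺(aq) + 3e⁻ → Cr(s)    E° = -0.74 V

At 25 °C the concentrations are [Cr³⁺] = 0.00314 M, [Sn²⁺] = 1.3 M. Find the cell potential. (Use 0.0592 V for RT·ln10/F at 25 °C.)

The Sn²⁺/Sn couple has the higher reduction potential and acts as the cathode, so E°_cell = -0.14 − (-0.74) = 0.60 V.
Balancing electrons gives n = 6; the reaction quotient is Q = [Cr³⁺]^2/[Sn²⁺]^3 = 4.49 × 10^-6.
At 25 °C, E = E° − (0.0592/n) log Q = 0.60 − (0.0592/6)(-5.348) = 0.600 + 0.053 = 0.653 V.

0.653 V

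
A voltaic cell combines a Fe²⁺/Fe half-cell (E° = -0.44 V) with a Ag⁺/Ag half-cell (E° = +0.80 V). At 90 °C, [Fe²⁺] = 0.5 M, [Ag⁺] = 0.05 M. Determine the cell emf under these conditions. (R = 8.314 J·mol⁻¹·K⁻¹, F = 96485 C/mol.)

1.16 V

The Ag⁺/Ag couple has the higher reduction potential and acts as the cathode, so E°_cell = +0.80 − (-0.44) = 1.24 V.
Balancing electrons gives n = 2; the reaction quotient is Q = [Fe²⁺]/[Ag⁺]^2 = 200.
E = E° − (RT/nF) ln Q = 1.24 − (8.314×363)/(2×96485) × (5.298) = 1.240 − 0.083 = 1.157 V.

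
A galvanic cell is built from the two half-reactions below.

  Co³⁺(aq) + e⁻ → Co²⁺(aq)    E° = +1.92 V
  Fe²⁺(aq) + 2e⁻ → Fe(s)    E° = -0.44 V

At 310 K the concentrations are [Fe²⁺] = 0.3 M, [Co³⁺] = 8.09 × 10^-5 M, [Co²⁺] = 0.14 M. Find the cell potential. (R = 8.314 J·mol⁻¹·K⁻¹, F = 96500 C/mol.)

2.18 V

The Co³⁺/Co²⁺ couple has the higher reduction potential and acts as the cathode, so E°_cell = +1.92 − (-0.44) = 2.36 V.
Balancing electrons gives n = 2; the reaction quotient is Q = [Fe²⁺]·[Co²⁺]^2/[Co³⁺]^2 = 8.98 × 10^5.
E = E° − (RT/nF) ln Q = 2.36 − (8.314×310)/(2×96500) × (13.708) = 2.360 − 0.183 = 2.177 V.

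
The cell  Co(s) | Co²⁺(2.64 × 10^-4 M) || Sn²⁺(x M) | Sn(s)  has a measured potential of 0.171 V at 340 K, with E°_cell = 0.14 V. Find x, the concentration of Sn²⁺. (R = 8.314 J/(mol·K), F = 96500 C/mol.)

0.0022 M

From the Nernst equation, ln Q = nF(E° − E)/RT = 2×96500×(0.14 − 0.171)/(8.314×340) = -2.117, so Q = 0.120.
With Q = [Co²⁺]/[Sn²⁺] and the known concentrations, [Sn²⁺] in the denominator gives [Sn²⁺] = 0.0022 M.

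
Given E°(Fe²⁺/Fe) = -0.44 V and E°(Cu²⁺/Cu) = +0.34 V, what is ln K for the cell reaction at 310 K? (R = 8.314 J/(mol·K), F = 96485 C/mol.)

E°_cell = +0.34 − (-0.44) = 0.78 V, with n = 2 electrons transferred.
At equilibrium E = 0, so the Nernst equation gives ln K = nFE°/RT = (2)(96485)(0.78)/((8.314)(310)) = 58.40.

ln K = 58.4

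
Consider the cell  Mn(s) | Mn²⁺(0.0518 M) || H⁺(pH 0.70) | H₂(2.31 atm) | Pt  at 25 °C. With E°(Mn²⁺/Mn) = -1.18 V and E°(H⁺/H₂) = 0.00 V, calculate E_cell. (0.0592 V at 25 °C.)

The hydrogen couple is the cathode, so E°_cell = 1.18 V; n = 2.
[H⁺] = 10^(−0.70) = 0.20 M, and Q = [Mn²⁺]·P(H₂) / [H⁺]^2 = 3.01.
E = E° − (0.0592/2) log Q = 1.18 − (0.0592/2)(0.478) = 1.166 V.

1.17 V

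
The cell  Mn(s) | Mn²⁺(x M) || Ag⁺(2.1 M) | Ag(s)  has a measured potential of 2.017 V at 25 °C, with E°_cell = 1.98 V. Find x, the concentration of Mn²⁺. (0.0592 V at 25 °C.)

From the Nernst equation, log Q = n(E° − E)/0.0592 = 2(1.98 − 2.017)/0.0592 = -1.250, so Q = 0.0562.
With Q = [Mn²⁺]/[Ag⁺]^2 and the known concentrations, [Mn²⁺] in the numerator gives [Mn²⁺] = 0.25 M.

0.25 M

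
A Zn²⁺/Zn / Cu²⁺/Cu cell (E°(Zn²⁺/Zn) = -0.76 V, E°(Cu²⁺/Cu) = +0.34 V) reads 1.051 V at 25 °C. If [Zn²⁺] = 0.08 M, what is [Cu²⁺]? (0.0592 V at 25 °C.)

From the Nernst equation, log Q = n(E° − E)/0.0592 = 2(1.10 − 1.051)/0.0592 = 1.655, so Q = 45.2.
With Q = [Zn²⁺]/[Cu²⁺] and the known concentrations, [Cu²⁺] in the denominator gives [Cu²⁺] = 0.0018 M.

0.0018 M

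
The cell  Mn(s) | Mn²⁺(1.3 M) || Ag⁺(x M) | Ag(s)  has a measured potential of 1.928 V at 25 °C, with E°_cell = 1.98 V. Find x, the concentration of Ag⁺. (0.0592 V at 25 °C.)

0.15 M

From the Nernst equation, log Q = n(E° − E)/0.0592 = 2(1.98 − 1.928)/0.0592 = 1.757, so Q = 57.1.
With Q = [Mn²⁺]/[Ag⁺]^2 and the known concentrations, [Ag⁺]^2 in the denominator gives [Ag⁺] = 0.15 M.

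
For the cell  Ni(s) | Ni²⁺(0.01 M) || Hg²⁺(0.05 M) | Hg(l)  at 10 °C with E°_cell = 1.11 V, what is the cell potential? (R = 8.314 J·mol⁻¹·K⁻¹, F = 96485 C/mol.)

1.13 V

Balancing electrons gives n = 2; the reaction quotient is Q = [Ni²⁺]/[Hg²⁺] = 0.200.
E = E° − (RT/nF) ln Q = 1.11 − (8.314×283)/(2×96485) × (-1.609) = 1.110 + 0.020 = 1.130 V.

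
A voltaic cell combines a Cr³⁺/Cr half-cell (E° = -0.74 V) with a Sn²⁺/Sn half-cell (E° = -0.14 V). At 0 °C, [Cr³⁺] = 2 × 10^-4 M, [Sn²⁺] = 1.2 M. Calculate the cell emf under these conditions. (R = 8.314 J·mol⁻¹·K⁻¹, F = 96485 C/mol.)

0.669 V

The Sn²⁺/Sn couple has the higher reduction potential and acts as the cathode, so E°_cell = -0.14 − (-0.74) = 0.60 V.
Balancing electrons gives n = 6; the reaction quotient is Q = [Cr³⁺]^2/[Sn²⁺]^3 = 2.31 × 10^-8.
E = E° − (RT/nF) ln Q = 0.60 − (8.314×273)/(6×96485) × (-17.581) = 0.600 + 0.069 = 0.669 V.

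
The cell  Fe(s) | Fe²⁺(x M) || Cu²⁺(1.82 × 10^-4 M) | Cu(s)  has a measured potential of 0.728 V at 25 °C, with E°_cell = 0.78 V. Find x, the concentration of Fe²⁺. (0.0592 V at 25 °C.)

From the Nernst equation, log Q = n(E° − E)/0.0592 = 2(0.78 − 0.728)/0.0592 = 1.757, so Q = 57.1.
With Q = [Fe²⁺]/[Cu²⁺] and the known concentrations, [Fe²⁺] in the numerator gives [Fe²⁺] = 0.01 M.

0.01 M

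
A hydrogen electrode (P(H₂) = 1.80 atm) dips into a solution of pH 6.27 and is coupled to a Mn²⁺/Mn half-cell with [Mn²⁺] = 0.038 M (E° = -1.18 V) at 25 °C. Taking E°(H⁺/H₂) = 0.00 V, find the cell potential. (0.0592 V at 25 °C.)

0.84 V

The hydrogen couple is the cathode, so E°_cell = 1.18 V; n = 2.
[H⁺] = 10^(−6.27) = 5.4 × 10^-7 M, and Q = [Mn²⁺]·P(H₂) / [H⁺]^2 = 2.37 × 10^11.
E = E° − (0.0592/2) log Q = 1.18 − (0.0592/2)(11.375) = 0.843 V.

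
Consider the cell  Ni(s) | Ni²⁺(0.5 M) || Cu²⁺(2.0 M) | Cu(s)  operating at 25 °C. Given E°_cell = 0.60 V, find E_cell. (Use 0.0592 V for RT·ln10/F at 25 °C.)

0.618 V

Balancing electrons gives n = 2; the reaction quotient is Q = [Ni²⁺]/[Cu²⁺] = 0.250.
At 25 °C, E = E° − (0.0592/n) log Q = 0.60 − (0.0592/2)(-0.602) = 0.600 + 0.018 = 0.618 V.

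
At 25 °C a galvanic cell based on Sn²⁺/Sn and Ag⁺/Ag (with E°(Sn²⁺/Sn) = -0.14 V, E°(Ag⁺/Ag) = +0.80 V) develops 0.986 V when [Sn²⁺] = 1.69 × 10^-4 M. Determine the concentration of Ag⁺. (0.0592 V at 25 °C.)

From the Nernst equation, log Q = n(E° − E)/0.0592 = 2(0.94 − 0.986)/0.0592 = -1.554, so Q = 0.0279.
With Q = [Sn²⁺]/[Ag⁺]^2 and the known concentrations, [Ag⁺]^2 in the denominator gives [Ag⁺] = 0.078 M.

0.078 M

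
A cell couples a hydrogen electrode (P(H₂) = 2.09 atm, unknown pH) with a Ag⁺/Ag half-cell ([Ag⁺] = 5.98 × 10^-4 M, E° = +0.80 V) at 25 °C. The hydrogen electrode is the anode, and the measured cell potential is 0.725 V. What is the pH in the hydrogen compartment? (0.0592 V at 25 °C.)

pH = 1.80

E°_cell = 0.80 V and n = 2.
log Q = n(E° − E)/0.0592 = 2×(0.80 − 0.725)/0.0592 = 2.534.
With Q = [H⁺]^2 / ([Ag⁺]^2·P(H₂)), solving for [H⁺] gives log[H⁺] = -1.796, so pH = 1.80.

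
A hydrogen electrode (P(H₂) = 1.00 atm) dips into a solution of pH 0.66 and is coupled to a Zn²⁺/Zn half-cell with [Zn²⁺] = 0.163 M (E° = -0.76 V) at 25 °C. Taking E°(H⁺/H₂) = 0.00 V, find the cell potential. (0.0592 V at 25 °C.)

The hydrogen couple is the cathode, so E°_cell = 0.76 V; n = 2.
[H⁺] = 10^(−0.66) = 0.22 M, and Q = [Zn²⁺]·P(H₂) / [H⁺]^2 = 3.41.
E = E° − (0.0592/2) log Q = 0.76 − (0.0592/2)(0.532) = 0.744 V.

0.74 V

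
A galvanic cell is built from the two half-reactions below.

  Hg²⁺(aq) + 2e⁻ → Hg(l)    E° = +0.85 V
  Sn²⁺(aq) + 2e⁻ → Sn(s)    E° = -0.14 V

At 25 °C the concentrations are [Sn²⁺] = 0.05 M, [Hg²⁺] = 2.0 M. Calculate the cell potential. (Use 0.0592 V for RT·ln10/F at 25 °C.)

1.04 V

The Hg²⁺/Hg couple has the higher reduction potential and acts as the cathode, so E°_cell = +0.85 − (-0.14) = 0.99 V.
Balancing electrons gives n = 2; the reaction quotient is Q = [Sn²⁺]/[Hg²⁺] = 0.0250.
At 25 °C, E = E° − (0.0592/n) log Q = 0.99 − (0.0592/2)(-1.602) = 0.990 + 0.047 = 1.037 V.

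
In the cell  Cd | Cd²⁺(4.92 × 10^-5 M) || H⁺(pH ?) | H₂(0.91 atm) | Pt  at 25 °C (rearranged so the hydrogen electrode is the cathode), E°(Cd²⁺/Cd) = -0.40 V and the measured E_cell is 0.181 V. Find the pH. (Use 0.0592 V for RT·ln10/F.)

E°_cell = 0.40 V and n = 2.
log Q = n(E° − E)/0.0592 = 2×(0.40 − 0.181)/0.0592 = 7.399.
With Q = [Cd²⁺]·P(H₂) / [H⁺]^2, solving for [H⁺] gives log[H⁺] = -5.874, so pH = 5.87.

pH = 5.87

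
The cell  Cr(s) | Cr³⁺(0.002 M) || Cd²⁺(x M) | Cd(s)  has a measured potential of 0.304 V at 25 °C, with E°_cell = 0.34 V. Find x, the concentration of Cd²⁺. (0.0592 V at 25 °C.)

9.6 × 10^-4 M

From the Nernst equation, log Q = n(E° − E)/0.0592 = 6(0.34 − 0.304)/0.0592 = 3.649, so Q = 4450.
With Q = [Cr³⁺]^2/[Cd²⁺]^3 and the known concentrations, [Cd²⁺]^3 in the denominator gives [Cd²⁺] = 9.6 × 10^-4 M.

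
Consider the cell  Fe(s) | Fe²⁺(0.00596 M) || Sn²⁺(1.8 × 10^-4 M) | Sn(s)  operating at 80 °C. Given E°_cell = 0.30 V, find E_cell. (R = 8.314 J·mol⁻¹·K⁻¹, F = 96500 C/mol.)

Balancing electrons gives n = 2; the reaction quotient is Q = [Fe²⁺]/[Sn²⁺] = 33.1.
E = E° − (RT/nF) ln Q = 0.30 − (8.314×353)/(2×96500) × (3.500) = 0.300 − 0.053 = 0.247 V.

0.247 V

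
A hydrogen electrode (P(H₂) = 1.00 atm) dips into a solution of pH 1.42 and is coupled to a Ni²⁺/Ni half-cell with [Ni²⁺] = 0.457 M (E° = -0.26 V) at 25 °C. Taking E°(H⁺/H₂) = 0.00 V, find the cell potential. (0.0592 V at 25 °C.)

The hydrogen couple is the cathode, so E°_cell = 0.26 V; n = 2.
[H⁺] = 10^(−1.42) = 0.038 M, and Q = [Ni²⁺]·P(H₂) / [H⁺]^2 = 316.
E = E° − (0.0592/2) log Q = 0.26 − (0.0592/2)(2.500) = 0.186 V.

0.19 V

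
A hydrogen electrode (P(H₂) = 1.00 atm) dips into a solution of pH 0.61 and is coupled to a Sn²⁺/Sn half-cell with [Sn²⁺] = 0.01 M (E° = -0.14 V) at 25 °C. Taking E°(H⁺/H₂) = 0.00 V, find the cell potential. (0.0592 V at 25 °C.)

The hydrogen couple is the cathode, so E°_cell = 0.14 V; n = 2.
[H⁺] = 10^(−0.61) = 0.25 M, and Q = [Sn²⁺]·P(H₂) / [H⁺]^2 = 0.166.
E = E° − (0.0592/2) log Q = 0.14 − (0.0592/2)(-0.780) = 0.163 V.

0.16 V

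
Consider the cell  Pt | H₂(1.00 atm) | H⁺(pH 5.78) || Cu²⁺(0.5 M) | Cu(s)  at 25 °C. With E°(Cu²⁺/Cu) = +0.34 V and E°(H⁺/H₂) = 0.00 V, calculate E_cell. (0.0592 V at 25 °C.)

0.67 V

The Cu²⁺/Cu couple is the cathode, so E°_cell = 0.34 V; n = 2.
[H⁺] = 10^(−5.78) = 1.7 × 10^-6 M, and Q = [H⁺]^2 / ([Cu²⁺]·P(H₂)) = 5.51 × 10^-12.
E = E° − (0.0592/2) log Q = 0.34 − (0.0592/2)(-11.259) = 0.673 V.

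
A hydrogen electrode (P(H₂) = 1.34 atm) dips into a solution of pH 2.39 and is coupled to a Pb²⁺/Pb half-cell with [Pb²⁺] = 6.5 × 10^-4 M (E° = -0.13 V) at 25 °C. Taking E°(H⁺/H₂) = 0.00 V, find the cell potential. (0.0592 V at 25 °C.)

0.079 V

The hydrogen couple is the cathode, so E°_cell = 0.13 V; n = 2.
[H⁺] = 10^(−2.39) = 0.0041 M, and Q = [Pb²⁺]·P(H₂) / [H⁺]^2 = 52.5.
E = E° − (0.0592/2) log Q = 0.13 − (0.0592/2)(1.720) = 0.079 V.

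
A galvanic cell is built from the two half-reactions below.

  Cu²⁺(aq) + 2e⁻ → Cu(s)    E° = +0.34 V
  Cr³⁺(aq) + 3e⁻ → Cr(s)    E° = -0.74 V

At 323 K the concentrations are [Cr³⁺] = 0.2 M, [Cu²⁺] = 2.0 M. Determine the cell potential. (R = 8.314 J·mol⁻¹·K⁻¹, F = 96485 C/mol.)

1.10 V

The Cu²⁺/Cu couple has the higher reduction potential and acts as the cathode, so E°_cell = +0.34 − (-0.74) = 1.08 V.
Balancing electrons gives n = 6; the reaction quotient is Q = [Cr³⁺]^2/[Cu²⁺]^3 = 0.00500.
E = E° − (RT/nF) ln Q = 1.08 − (8.314×323)/(6×96485) × (-5.298) = 1.080 + 0.025 = 1.105 V.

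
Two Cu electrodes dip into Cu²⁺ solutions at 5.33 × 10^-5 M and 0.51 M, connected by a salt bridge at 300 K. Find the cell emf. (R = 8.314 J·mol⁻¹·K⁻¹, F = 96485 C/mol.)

Both half-cells are Cu²⁺/Cu, so E°_cell = 0. The concentrated side is the cathode; the cell reaction moves Cu²⁺ from high to low concentration with n = 2.
Q = [Cu²⁺]_dilute/[Cu²⁺]_conc = 5.33 × 10^-5/0.51 = 1.05 × 10^-4.
E = 0 − (RT/nF) ln Q = −((8.314×300)/(2×96485))(-9.166) = 0.1185 V.

0.12 V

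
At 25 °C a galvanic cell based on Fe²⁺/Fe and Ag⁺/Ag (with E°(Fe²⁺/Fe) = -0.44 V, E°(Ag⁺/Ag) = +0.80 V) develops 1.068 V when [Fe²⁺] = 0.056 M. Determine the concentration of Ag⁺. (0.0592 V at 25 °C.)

From the Nernst equation, log Q = n(E° − E)/0.0592 = 2(1.24 − 1.068)/0.0592 = 5.811, so Q = 6.47 × 10^5.
With Q = [Fe²⁺]/[Ag⁺]^2 and the known concentrations, [Ag⁺]^2 in the denominator gives [Ag⁺] = 2.9 × 10^-4 M.

2.9 × 10^-4 M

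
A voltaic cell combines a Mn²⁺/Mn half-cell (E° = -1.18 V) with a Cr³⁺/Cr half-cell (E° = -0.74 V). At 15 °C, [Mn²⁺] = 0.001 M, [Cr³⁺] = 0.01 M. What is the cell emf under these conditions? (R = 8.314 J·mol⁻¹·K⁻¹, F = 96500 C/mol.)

0.488 V

The Cr³⁺/Cr couple has the higher reduction potential and acts as the cathode, so E°_cell = -0.74 − (-1.18) = 0.44 V.
Balancing electrons gives n = 6; the reaction quotient is Q = [Mn²⁺]^3/[Cr³⁺]^2 = 1 × 10^-5.
E = E° − (RT/nF) ln Q = 0.44 − (8.314×288)/(6×96500) × (-11.513) = 0.440 + 0.048 = 0.488 V.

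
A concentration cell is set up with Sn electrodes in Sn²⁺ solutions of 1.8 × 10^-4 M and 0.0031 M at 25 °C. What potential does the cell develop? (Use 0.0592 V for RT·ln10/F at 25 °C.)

0.037 V

Both half-cells are Sn²⁺/Sn, so E°_cell = 0. The concentrated side is the cathode; the cell reaction moves Sn²⁺ from high to low concentration with n = 2.
Q = [Sn²⁺]_dilute/[Sn²⁺]_conc = 1.8 × 10^-4/0.0031 = 0.0581.
E = 0 − (0.0592/2) log Q = −(0.0592/2)(-1.236) = 0.0366 V.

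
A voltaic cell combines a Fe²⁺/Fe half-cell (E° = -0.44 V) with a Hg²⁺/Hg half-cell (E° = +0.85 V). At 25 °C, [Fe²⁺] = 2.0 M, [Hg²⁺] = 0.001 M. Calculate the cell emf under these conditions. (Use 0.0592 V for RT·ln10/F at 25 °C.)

1.19 V

The Hg²⁺/Hg couple has the higher reduction potential and acts as the cathode, so E°_cell = +0.85 − (-0.44) = 1.29 V.
Balancing electrons gives n = 2; the reaction quotient is Q = [Fe²⁺]/[Hg²⁺] = 2000.
At 25 °C, E = E° − (0.0592/n) log Q = 1.29 − (0.0592/2)(3.301) = 1.290 − 0.098 = 1.192 V.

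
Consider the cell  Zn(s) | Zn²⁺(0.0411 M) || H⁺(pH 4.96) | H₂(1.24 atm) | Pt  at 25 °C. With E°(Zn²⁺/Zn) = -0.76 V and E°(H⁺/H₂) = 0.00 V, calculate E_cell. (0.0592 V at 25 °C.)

0.50 V

The hydrogen couple is the cathode, so E°_cell = 0.76 V; n = 2.
[H⁺] = 10^(−4.96) = 1.1 × 10^-5 M, and Q = [Zn²⁺]·P(H₂) / [H⁺]^2 = 4.24 × 10^8.
E = E° − (0.0592/2) log Q = 0.76 − (0.0592/2)(8.627) = 0.505 V.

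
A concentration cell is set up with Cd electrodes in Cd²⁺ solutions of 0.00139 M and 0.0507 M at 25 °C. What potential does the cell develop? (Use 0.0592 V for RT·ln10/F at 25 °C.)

Both half-cells are Cd²⁺/Cd, so E°_cell = 0. The concentrated side is the cathode; the cell reaction moves Cd²⁺ from high to low concentration with n = 2.
Q = [Cd²⁺]_dilute/[Cd²⁺]_conc = 0.00139/0.0507 = 0.0274.
E = 0 − (0.0592/2) log Q = −(0.0592/2)(-1.562) = 0.0462 V.

0.046 V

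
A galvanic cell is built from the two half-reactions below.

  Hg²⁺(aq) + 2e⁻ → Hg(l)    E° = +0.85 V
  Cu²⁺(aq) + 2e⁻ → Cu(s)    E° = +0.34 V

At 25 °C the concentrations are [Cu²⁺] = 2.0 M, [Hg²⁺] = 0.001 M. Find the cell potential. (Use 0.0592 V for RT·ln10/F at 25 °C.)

The Hg²⁺/Hg couple has the higher reduction potential and acts as the cathode, so E°_cell = +0.85 − (+0.34) = 0.51 V.
Balancing electrons gives n = 2; the reaction quotient is Q = [Cu²⁺]/[Hg²⁺] = 2000.
At 25 °C, E = E° − (0.0592/n) log Q = 0.51 − (0.0592/2)(3.301) = 0.510 − 0.098 = 0.412 V.

0.412 V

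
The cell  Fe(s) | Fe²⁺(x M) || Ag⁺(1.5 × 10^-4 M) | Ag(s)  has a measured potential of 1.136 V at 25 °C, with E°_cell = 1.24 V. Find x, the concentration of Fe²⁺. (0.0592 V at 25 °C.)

7.3 × 10^-5 M

From the Nernst equation, log Q = n(E° − E)/0.0592 = 2(1.24 − 1.136)/0.0592 = 3.514, so Q = 3260.
With Q = [Fe²⁺]/[Ag⁺]^2 and the known concentrations, [Fe²⁺] in the numerator gives [Fe²⁺] = 7.3 × 10^-5 M.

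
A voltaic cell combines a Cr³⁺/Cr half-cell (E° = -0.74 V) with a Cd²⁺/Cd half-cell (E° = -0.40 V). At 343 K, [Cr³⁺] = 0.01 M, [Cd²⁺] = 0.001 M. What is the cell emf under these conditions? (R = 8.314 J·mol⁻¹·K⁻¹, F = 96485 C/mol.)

The Cd²⁺/Cd couple has the higher reduction potential and acts as the cathode, so E°_cell = -0.40 − (-0.74) = 0.34 V.
Balancing electrons gives n = 6; the reaction quotient is Q = [Cr³⁺]^2/[Cd²⁺]^3 = 1 × 10^5.
E = E° − (RT/nF) ln Q = 0.34 − (8.314×343)/(6×96485) × (11.513) = 0.340 − 0.057 = 0.283 V.

0.283 V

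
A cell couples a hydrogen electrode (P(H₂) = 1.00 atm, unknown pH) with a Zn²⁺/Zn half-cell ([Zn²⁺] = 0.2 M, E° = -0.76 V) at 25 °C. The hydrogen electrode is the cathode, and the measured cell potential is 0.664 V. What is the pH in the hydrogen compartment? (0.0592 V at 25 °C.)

pH = 1.97

E°_cell = 0.76 V and n = 2.
log Q = n(E° − E)/0.0592 = 2×(0.76 − 0.664)/0.0592 = 3.243.
With Q = [Zn²⁺]·P(H₂) / [H⁺]^2, solving for [H⁺] gives log[H⁺] = -1.971, so pH = 1.97.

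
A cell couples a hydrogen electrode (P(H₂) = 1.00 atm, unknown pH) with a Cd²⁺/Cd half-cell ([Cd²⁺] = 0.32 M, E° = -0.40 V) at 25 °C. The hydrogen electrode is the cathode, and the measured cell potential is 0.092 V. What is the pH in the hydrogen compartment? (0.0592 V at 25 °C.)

pH = 5.45

E°_cell = 0.40 V and n = 2.
log Q = n(E° − E)/0.0592 = 2×(0.40 − 0.092)/0.0592 = 10.405.
With Q = [Cd²⁺]·P(H₂) / [H⁺]^2, solving for [H⁺] gives log[H⁺] = -5.450, so pH = 5.45.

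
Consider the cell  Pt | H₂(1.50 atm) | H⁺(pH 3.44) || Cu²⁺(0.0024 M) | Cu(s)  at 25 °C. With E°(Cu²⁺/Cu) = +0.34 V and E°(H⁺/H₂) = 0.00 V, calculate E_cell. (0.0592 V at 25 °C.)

0.47 V

The Cu²⁺/Cu couple is the cathode, so E°_cell = 0.34 V; n = 2.
[H⁺] = 10^(−3.44) = 3.6 × 10^-4 M, and Q = [H⁺]^2 / ([Cu²⁺]·P(H₂)) = 3.66 × 10^-5.
E = E° − (0.0592/2) log Q = 0.34 − (0.0592/2)(-4.436) = 0.471 V.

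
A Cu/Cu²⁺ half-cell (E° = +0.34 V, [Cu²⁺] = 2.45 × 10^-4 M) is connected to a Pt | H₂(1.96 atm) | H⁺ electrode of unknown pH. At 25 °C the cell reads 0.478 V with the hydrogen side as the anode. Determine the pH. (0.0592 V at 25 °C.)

E°_cell = 0.34 V and n = 2.
log Q = n(E° − E)/0.0592 = 2×(0.34 − 0.478)/0.0592 = -4.662.
With Q = [H⁺]^2 / ([Cu²⁺]·P(H₂)), solving for [H⁺] gives log[H⁺] = -3.990, so pH = 3.99.

pH = 3.99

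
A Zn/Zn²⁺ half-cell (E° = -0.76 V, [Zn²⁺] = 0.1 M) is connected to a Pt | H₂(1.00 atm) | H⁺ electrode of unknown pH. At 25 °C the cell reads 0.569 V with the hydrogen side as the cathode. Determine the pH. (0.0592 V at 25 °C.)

E°_cell = 0.76 V and n = 2.
log Q = n(E° − E)/0.0592 = 2×(0.76 − 0.569)/0.0592 = 6.453.
With Q = [Zn²⁺]·P(H₂) / [H⁺]^2, solving for [H⁺] gives log[H⁺] = -3.726, so pH = 3.73.

pH = 3.73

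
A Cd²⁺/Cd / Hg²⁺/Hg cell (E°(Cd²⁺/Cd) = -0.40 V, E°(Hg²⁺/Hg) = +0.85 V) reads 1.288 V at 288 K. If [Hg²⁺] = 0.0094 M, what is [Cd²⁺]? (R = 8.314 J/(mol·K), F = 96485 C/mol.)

4.4 × 10^-4 M

From the Nernst equation, ln Q = nF(E° − E)/RT = 2×96485×(1.25 − 1.288)/(8.314×288) = -3.062, so Q = 0.0468.
With Q = [Cd²⁺]/[Hg²⁺] and the known concentrations, [Cd²⁺] in the numerator gives [Cd²⁺] = 4.4 × 10^-4 M.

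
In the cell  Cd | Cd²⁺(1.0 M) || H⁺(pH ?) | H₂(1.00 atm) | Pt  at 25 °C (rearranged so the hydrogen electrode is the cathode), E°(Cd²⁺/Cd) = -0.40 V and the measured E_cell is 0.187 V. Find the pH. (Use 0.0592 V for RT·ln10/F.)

E°_cell = 0.40 V and n = 2.
log Q = n(E° − E)/0.0592 = 2×(0.40 − 0.187)/0.0592 = 7.196.
With Q = [Cd²⁺]·P(H₂) / [H⁺]^2, solving for [H⁺] gives log[H⁺] = -3.598, so pH = 3.60.

pH = 3.60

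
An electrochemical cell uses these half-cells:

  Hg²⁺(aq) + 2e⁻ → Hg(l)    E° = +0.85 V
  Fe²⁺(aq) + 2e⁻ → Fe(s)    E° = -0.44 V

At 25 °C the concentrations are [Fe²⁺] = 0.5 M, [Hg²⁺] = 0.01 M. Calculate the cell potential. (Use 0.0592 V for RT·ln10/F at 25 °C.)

The Hg²⁺/Hg couple has the higher reduction potential and acts as the cathode, so E°_cell = +0.85 − (-0.44) = 1.29 V.
Balancing electrons gives n = 2; the reaction quotient is Q = [Fe²⁺]/[Hg²⁺] = 50.0.
At 25 °C, E = E° − (0.0592/n) log Q = 1.29 − (0.0592/2)(1.699) = 1.290 − 0.050 = 1.240 V.

1.24 V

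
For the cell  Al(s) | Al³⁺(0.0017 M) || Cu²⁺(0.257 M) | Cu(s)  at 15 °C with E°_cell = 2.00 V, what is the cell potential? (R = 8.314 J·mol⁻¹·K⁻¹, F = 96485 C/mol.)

2.04 V

Balancing electrons gives n = 6; the reaction quotient is Q = [Al³⁺]^2/[Cu²⁺]^3 = 1.7 × 10^-4.
E = E° − (RT/nF) ln Q = 2.00 − (8.314×288)/(6×96485) × (-8.678) = 2.000 + 0.036 = 2.036 V.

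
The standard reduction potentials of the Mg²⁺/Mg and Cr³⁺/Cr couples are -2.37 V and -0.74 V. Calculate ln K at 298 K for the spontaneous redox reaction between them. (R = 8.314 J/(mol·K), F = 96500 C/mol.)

E°_cell = -0.74 − (-2.37) = 1.63 V, with n = 6 electrons transferred.
At equilibrium E = 0, so the Nernst equation gives ln K = nFE°/RT = (6)(96500)(1.63)/((8.314)(298)) = 380.93.

ln K = 380.9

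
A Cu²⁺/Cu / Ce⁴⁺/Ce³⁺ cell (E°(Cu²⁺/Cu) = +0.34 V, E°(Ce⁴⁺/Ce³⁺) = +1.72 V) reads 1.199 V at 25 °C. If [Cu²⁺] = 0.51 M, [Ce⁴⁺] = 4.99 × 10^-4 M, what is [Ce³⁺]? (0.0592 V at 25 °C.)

From the Nernst equation, log Q = n(E° − E)/0.0592 = 2(1.38 − 1.199)/0.0592 = 6.115, so Q = 1.3 × 10^6.
With Q = [Cu²⁺]·[Ce³⁺]^2/[Ce⁴⁺]^2 and the known concentrations, [Ce³⁺]^2 in the numerator gives [Ce³⁺] = 0.8 M.

0.8 M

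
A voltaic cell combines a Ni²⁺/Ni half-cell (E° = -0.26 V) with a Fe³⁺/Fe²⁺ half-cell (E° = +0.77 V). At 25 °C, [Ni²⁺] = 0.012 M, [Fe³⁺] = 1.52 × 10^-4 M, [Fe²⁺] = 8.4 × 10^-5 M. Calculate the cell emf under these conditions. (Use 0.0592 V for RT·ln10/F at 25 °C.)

1.10 V

The Fe³⁺/Fe²⁺ couple has the higher reduction potential and acts as the cathode, so E°_cell = +0.77 − (-0.26) = 1.03 V.
Balancing electrons gives n = 2; the reaction quotient is Q = [Ni²⁺]·[Fe²⁺]^2/[Fe³⁺]^2 = 0.00366.
At 25 °C, E = E° − (0.0592/n) log Q = 1.03 − (0.0592/2)(-2.436) = 1.030 + 0.072 = 1.102 V.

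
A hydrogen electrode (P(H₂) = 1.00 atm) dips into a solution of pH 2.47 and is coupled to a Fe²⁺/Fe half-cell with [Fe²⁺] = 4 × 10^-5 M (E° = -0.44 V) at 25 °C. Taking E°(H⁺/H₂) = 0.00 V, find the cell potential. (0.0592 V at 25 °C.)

The hydrogen couple is the cathode, so E°_cell = 0.44 V; n = 2.
[H⁺] = 10^(−2.47) = 0.0034 M, and Q = [Fe²⁺]·P(H₂) / [H⁺]^2 = 3.48.
E = E° − (0.0592/2) log Q = 0.44 − (0.0592/2)(0.542) = 0.424 V.

0.42 V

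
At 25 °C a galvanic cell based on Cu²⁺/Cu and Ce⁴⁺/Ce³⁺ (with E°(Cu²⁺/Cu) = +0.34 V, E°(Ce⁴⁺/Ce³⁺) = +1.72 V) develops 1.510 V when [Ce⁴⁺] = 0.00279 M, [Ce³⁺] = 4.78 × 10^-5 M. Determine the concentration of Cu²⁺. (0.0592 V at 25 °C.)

From the Nernst equation, log Q = n(E° − E)/0.0592 = 2(1.38 − 1.510)/0.0592 = -4.392, so Q = 4.06 × 10^-5.
With Q = [Cu²⁺]·[Ce³⁺]^2/[Ce⁴⁺]^2 and the known concentrations, [Cu²⁺] in the numerator gives [Cu²⁺] = 0.14 M.

0.14 M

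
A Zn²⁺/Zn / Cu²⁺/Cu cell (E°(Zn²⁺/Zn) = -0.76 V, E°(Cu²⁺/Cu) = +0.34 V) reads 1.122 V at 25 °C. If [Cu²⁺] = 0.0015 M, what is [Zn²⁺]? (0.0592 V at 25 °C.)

From the Nernst equation, log Q = n(E° − E)/0.0592 = 2(1.10 − 1.122)/0.0592 = -0.743, so Q = 0.181.
With Q = [Zn²⁺]/[Cu²⁺] and the known concentrations, [Zn²⁺] in the numerator gives [Zn²⁺] = 2.7 × 10^-4 M.

2.7 × 10^-4 M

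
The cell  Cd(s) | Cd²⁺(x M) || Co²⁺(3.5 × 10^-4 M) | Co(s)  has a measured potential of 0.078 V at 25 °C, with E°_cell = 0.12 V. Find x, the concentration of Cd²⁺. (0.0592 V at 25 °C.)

From the Nernst equation, log Q = n(E° − E)/0.0592 = 2(0.12 − 0.078)/0.0592 = 1.419, so Q = 26.2.
With Q = [Cd²⁺]/[Co²⁺] and the known concentrations, [Cd²⁺] in the numerator gives [Cd²⁺] = 0.0092 M.

0.0092 M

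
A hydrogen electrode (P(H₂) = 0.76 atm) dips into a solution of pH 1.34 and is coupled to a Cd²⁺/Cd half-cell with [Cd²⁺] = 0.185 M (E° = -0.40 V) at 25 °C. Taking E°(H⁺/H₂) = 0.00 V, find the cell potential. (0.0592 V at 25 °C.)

0.35 V

The hydrogen couple is the cathode, so E°_cell = 0.40 V; n = 2.
[H⁺] = 10^(−1.34) = 0.046 M, and Q = [Cd²⁺]·P(H₂) / [H⁺]^2 = 67.3.
E = E° − (0.0592/2) log Q = 0.40 − (0.0592/2)(1.828) = 0.346 V.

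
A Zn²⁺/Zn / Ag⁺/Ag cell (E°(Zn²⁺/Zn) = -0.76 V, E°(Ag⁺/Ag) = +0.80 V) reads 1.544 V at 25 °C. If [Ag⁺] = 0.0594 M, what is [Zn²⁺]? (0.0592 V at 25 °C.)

From the Nernst equation, log Q = n(E° − E)/0.0592 = 2(1.56 − 1.544)/0.0592 = 0.541, so Q = 3.47.
With Q = [Zn²⁺]/[Ag⁺]^2 and the known concentrations, [Zn²⁺] in the numerator gives [Zn²⁺] = 0.012 M.

0.012 M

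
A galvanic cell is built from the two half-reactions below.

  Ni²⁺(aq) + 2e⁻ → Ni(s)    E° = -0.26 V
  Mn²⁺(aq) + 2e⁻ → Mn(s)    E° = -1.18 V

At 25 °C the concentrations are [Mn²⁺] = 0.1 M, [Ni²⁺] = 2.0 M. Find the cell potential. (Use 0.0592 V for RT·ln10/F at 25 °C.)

0.959 V

The Ni²⁺/Ni couple has the higher reduction potential and acts as the cathode, so E°_cell = -0.26 − (-1.18) = 0.92 V.
Balancing electrons gives n = 2; the reaction quotient is Q = [Mn²⁺]/[Ni²⁺] = 0.0500.
At 25 °C, E = E° − (0.0592/n) log Q = 0.92 − (0.0592/2)(-1.301) = 0.920 + 0.039 = 0.959 V.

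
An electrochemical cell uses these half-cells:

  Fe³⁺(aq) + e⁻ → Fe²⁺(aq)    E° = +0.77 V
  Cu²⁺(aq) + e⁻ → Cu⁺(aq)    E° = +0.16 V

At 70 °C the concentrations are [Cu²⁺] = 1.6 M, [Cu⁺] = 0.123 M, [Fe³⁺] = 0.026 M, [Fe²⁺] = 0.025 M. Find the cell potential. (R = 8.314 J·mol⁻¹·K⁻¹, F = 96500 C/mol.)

The Fe³⁺/Fe²⁺ couple has the higher reduction potential and acts as the cathode, so E°_cell = +0.77 − (+0.16) = 0.61 V.
Balancing electrons gives n = 1; the reaction quotient is Q = [Cu²⁺]·[Fe²⁺]/([Cu⁺]·[Fe³⁺]) = 12.5.
E = E° − (RT/nF) ln Q = 0.61 − (8.314×343)/(1×96500) × (2.526) = 0.610 − 0.075 = 0.535 V.

0.535 V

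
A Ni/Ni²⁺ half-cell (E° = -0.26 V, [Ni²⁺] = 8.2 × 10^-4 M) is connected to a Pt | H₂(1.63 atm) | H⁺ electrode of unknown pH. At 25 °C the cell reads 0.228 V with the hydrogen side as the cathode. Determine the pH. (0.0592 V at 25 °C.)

E°_cell = 0.26 V and n = 2.
log Q = n(E° − E)/0.0592 = 2×(0.26 − 0.228)/0.0592 = 1.081.
With Q = [Ni²⁺]·P(H₂) / [H⁺]^2, solving for [H⁺] gives log[H⁺] = -1.978, so pH = 1.98.

pH = 1.98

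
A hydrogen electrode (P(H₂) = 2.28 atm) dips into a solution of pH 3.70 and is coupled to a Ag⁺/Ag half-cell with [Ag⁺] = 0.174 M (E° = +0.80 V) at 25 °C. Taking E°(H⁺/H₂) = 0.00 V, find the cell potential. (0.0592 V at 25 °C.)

0.98 V

The Ag⁺/Ag couple is the cathode, so E°_cell = 0.80 V; n = 2.
[H⁺] = 10^(−3.70) = 2 × 10^-4 M, and Q = [H⁺]^2 / ([Ag⁺]^2·P(H₂)) = 5.77 × 10^-7.
E = E° − (0.0592/2) log Q = 0.80 − (0.0592/2)(-6.239) = 0.985 V.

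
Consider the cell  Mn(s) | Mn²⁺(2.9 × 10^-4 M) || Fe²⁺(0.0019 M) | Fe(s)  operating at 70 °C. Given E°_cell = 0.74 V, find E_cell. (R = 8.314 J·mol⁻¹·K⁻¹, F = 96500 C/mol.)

0.768 V

Balancing electrons gives n = 2; the reaction quotient is Q = [Mn²⁺]/[Fe²⁺] = 0.153.
E = E° − (RT/nF) ln Q = 0.74 − (8.314×343)/(2×96500) × (-1.880) = 0.740 + 0.028 = 0.768 V.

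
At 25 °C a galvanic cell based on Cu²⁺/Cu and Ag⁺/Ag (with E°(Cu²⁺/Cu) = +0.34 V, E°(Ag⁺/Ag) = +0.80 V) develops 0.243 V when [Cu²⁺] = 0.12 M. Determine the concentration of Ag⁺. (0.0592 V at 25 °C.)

From the Nernst equation, log Q = n(E° − E)/0.0592 = 2(0.46 − 0.243)/0.0592 = 7.331, so Q = 2.14 × 10^7.
With Q = [Cu²⁺]/[Ag⁺]^2 and the known concentrations, [Ag⁺]^2 in the denominator gives [Ag⁺] = 7.5 × 10^-5 M.

7.5 × 10^-5 M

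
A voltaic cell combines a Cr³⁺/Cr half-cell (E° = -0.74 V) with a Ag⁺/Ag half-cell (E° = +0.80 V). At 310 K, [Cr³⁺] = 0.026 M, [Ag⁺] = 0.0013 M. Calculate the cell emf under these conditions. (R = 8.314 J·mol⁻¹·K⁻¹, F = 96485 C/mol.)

The Ag⁺/Ag couple has the higher reduction potential and acts as the cathode, so E°_cell = +0.80 − (-0.74) = 1.54 V.
Balancing electrons gives n = 3; the reaction quotient is Q = [Cr³⁺]/[Ag⁺]^3 = 1.18 × 10^7.
E = E° − (RT/nF) ln Q = 1.54 − (8.314×310)/(3×96485) × (16.287) = 1.540 − 0.145 = 1.395 V.

1.39 V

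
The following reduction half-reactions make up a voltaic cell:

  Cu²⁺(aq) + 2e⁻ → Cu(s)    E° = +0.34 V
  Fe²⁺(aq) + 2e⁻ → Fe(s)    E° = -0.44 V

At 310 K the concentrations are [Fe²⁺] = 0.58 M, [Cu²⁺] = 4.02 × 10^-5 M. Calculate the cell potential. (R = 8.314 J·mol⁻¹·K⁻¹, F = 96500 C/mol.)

The Cu²⁺/Cu couple has the higher reduction potential and acts as the cathode, so E°_cell = +0.34 − (-0.44) = 0.78 V.
Balancing electrons gives n = 2; the reaction quotient is Q = [Fe²⁺]/[Cu²⁺] = 1.44 × 10^4.
E = E° − (RT/nF) ln Q = 0.78 − (8.314×310)/(2×96500) × (9.577) = 0.780 − 0.128 = 0.652 V.

0.652 V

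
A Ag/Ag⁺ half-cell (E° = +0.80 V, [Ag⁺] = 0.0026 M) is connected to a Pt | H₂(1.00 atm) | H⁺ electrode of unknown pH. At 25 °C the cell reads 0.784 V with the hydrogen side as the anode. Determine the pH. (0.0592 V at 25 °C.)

E°_cell = 0.80 V and n = 2.
log Q = n(E° − E)/0.0592 = 2×(0.80 − 0.784)/0.0592 = 0.541.
With Q = [H⁺]^2 / ([Ag⁺]^2·P(H₂)), solving for [H⁺] gives log[H⁺] = -2.315, so pH = 2.31.

pH = 2.31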